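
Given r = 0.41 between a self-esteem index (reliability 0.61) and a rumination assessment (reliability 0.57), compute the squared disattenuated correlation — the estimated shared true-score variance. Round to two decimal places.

Disattenuated r = 0.41 / √(0.61 × 0.57) = 0.41 / 0.5897 = 0.6953.
Shared true-score variance = 0.6953² = 0.4834 ≈ 0.48.

0.48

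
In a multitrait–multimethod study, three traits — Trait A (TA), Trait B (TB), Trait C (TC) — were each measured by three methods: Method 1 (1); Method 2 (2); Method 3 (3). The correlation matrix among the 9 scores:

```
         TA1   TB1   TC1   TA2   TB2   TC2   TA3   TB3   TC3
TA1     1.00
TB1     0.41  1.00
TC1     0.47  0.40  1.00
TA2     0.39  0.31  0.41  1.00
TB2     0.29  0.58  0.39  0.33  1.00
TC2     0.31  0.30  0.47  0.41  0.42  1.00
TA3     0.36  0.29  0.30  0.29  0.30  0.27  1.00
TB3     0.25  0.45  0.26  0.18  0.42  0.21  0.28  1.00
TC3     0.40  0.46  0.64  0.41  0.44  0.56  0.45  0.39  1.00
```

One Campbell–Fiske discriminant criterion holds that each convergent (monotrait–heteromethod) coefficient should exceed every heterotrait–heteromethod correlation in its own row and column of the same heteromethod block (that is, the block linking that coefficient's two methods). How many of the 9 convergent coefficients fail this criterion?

5

Convergent coefficients and their comparison sets:
TA (methods 1·2): 0.39 vs {0.29, 0.31, 0.31, 0.41} → fail.
TA (methods 1·3): 0.36 vs {0.25, 0.29, 0.40, 0.30} → fail.
TA (methods 2·3): 0.29 vs {0.18, 0.30, 0.41, 0.27} → fail.
TB (methods 1·2): 0.58 vs {0.31, 0.29, 0.30, 0.39} → pass.
TB (methods 1·3): 0.45 vs {0.29, 0.25, 0.46, 0.26} → fail.
TB (methods 2·3): 0.42 vs {0.30, 0.18, 0.44, 0.21} → fail.
TC (methods 1·2): 0.47 vs {0.41, 0.31, 0.39, 0.30} → pass.
TC (methods 1·3): 0.64 vs {0.30, 0.40, 0.26, 0.46} → pass.
TC (methods 2·3): 0.56 vs {0.27, 0.41, 0.21, 0.44} → pass.
5 of 9 fail.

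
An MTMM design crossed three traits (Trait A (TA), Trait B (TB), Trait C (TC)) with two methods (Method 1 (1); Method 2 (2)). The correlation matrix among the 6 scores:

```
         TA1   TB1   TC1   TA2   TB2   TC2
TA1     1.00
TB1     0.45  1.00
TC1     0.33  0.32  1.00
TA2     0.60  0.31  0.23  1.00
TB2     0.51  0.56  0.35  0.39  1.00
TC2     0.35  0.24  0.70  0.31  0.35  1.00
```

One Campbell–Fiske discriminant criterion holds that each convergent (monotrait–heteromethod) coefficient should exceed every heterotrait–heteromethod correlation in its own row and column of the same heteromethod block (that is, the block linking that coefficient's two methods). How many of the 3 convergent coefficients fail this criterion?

Checking each validity diagonal entry against its comparison values:
TA (methods 1·2): 0.60 vs {0.51, 0.31, 0.35, 0.23} → pass.
TB (methods 1·2): 0.56 vs {0.31, 0.51, 0.24, 0.35} → pass.
TC (methods 1·2): 0.70 vs {0.23, 0.35, 0.35, 0.24} → pass.
0 of 3 fail.

0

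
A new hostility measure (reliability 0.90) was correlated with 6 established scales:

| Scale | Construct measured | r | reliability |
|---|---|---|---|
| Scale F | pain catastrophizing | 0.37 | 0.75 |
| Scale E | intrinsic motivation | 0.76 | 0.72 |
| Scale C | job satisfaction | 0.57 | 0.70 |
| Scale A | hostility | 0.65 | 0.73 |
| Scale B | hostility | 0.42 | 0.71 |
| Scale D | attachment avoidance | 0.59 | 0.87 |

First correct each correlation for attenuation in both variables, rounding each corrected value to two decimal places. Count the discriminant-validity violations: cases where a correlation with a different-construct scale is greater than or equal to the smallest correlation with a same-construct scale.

Disattenuated r (r / √(r_scale · r_new)):
  Scale F (disc): 0.37 / √(0.75·0.90) = 0.45
  Scale E (disc): 0.76 / √(0.72·0.90) = 0.94
  Scale C (disc): 0.57 / √(0.70·0.90) = 0.72
  Scale A (conv): 0.65 / √(0.73·0.90) = 0.80
  Scale B (conv): 0.42 / √(0.71·0.90) = 0.53
  Scale D (disc): 0.59 / √(0.87·0.90) = 0.67
Smallest convergent = 0.53. Discriminant values: 0.45, 0.94, 0.72, 0.67; count ≥ 0.53 → 3.

3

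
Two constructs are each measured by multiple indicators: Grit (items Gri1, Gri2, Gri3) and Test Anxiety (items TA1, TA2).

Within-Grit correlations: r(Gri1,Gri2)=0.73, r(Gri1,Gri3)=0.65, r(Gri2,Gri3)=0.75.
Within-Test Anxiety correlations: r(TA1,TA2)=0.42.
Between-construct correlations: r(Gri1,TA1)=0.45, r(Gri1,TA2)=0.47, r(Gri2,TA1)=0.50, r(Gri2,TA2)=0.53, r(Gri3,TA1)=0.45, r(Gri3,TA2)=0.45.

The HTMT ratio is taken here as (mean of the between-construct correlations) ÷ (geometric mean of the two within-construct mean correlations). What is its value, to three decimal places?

Mean heterotrait r = 2.85/6 = 0.4750.
Mean within-Gri = 2.13/3 = 0.7100; mean within-TA = 0.42/1 = 0.4200.
Geometric mean = √(0.7100 × 0.4200) = 0.5461.
HTMT = 0.4750 / 0.5461 = 0.870.

0.870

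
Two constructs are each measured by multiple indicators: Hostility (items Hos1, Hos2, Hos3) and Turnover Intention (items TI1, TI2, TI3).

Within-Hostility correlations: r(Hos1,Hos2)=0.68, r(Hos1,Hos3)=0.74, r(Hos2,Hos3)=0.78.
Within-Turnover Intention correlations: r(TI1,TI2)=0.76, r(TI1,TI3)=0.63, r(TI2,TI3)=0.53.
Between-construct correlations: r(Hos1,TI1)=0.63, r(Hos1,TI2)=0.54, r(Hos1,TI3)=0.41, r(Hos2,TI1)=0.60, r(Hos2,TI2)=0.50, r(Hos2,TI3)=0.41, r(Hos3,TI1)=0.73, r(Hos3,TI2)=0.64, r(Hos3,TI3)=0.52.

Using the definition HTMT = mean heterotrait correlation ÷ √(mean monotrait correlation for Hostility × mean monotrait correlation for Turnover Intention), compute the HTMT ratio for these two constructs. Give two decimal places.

0.81

Between-construct mean = 4.98/9 = 0.5533.
Mean within-Hos = 2.20/3 = 0.7333; mean within-TI = 1.92/3 = 0.6400.
Geometric mean = √(0.7333 × 0.6400) = 0.6851.
HTMT = 0.5533 / 0.6851 = 0.81.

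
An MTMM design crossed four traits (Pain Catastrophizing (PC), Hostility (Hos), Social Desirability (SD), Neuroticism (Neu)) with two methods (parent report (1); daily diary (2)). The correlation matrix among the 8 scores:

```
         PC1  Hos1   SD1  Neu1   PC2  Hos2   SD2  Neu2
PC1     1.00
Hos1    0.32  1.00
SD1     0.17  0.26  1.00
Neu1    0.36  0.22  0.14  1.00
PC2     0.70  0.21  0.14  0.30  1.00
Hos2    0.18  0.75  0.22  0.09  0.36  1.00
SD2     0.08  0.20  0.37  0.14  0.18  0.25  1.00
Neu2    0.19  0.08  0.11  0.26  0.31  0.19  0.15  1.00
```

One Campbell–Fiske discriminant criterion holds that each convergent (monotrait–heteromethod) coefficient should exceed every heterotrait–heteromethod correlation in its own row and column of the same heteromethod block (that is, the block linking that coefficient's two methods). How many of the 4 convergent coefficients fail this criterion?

1

Checking each validity diagonal entry against its comparison values:
PC (methods 1·2): 0.70 vs {0.18, 0.21, 0.08, 0.14, 0.19, 0.30} → pass.
Hos (methods 1·2): 0.75 vs {0.21, 0.18, 0.20, 0.22, 0.08, 0.09} → pass.
SD (methods 1·2): 0.37 vs {0.14, 0.08, 0.22, 0.20, 0.11, 0.14} → pass.
Neu (methods 1·2): 0.26 vs {0.30, 0.19, 0.09, 0.08, 0.14, 0.11} → fail.
1 of 4 fail.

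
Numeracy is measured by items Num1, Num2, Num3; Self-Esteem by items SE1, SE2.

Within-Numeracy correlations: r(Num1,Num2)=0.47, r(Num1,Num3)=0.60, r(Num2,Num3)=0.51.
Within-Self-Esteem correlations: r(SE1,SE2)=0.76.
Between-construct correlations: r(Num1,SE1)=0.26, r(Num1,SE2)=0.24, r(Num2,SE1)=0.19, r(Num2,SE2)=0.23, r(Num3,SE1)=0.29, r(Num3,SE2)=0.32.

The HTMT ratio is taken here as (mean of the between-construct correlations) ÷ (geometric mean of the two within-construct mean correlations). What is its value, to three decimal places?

Between-construct mean = 1.53/6 = 0.2550.
Mean within-Num = 1.58/3 = 0.5267; mean within-SE = 0.76/1 = 0.7600.
Geometric mean = √(0.5267 × 0.7600) = 0.6327.
HTMT = 0.2550 / 0.6327 = 0.403.

0.403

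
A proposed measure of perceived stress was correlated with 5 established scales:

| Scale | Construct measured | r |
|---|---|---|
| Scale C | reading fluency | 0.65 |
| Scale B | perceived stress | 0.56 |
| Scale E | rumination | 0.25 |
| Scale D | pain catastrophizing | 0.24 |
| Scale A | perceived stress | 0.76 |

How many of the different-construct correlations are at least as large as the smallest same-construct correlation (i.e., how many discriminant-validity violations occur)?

1

Convergent (same construct = perceived stress): Scale B, Scale A.
Smallest convergent = 0.56. Discriminant values: 0.65, 0.25, 0.24; count ≥ 0.56 → 1.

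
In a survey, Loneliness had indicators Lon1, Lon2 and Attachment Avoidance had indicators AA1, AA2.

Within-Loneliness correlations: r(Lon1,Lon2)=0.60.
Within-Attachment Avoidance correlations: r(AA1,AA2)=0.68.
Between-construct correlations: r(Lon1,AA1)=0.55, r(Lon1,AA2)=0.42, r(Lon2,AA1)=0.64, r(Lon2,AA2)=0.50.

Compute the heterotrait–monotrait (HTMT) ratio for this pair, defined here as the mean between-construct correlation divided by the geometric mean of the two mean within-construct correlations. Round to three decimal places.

0.826

Mean between = 2.11/4 = 0.5275.
Mean within-Lon = 0.60/1 = 0.6000; mean within-AA = 0.68/1 = 0.6800.
Geometric mean = √(0.6000 × 0.6800) = 0.6387.
HTMT = 0.5275 / 0.6387 = 0.826.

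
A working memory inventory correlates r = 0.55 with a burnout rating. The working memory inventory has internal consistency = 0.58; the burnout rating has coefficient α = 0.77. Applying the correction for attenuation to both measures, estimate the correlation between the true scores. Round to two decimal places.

0.82

r_true = r_obs / √(r_xx · r_yy) = 0.55 / √(0.58 × 0.77) = 0.55 / √0.4466 = 0.55 / 0.6683 ≈ 0.82.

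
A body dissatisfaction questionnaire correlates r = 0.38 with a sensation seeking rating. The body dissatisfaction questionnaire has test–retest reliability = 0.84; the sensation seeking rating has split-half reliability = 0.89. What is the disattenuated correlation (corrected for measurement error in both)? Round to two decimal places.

r_true = r_obs / √(r_xx · r_yy) = 0.38 / √(0.84 × 0.89) = 0.38 / √0.7476 = 0.38 / 0.8646 ≈ 0.44.

0.44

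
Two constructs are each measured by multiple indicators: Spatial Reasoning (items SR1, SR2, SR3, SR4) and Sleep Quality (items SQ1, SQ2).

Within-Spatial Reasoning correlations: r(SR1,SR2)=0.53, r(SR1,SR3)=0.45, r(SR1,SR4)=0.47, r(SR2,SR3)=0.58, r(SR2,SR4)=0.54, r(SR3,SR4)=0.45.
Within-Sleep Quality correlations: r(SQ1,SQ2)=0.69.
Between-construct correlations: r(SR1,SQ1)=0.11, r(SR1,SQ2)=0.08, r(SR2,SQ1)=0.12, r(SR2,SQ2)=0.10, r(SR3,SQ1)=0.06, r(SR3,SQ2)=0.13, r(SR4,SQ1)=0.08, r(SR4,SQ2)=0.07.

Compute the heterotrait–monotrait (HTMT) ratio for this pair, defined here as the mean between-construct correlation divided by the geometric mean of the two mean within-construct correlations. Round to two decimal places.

Mean heterotrait r = 0.75/8 = 0.0938.
Mean within-SR = 3.02/6 = 0.5033; mean within-SQ = 0.69/1 = 0.6900.
Geometric mean = √(0.5033 × 0.6900) = 0.5893.
HTMT = 0.0938 / 0.5893 = 0.16.

0.16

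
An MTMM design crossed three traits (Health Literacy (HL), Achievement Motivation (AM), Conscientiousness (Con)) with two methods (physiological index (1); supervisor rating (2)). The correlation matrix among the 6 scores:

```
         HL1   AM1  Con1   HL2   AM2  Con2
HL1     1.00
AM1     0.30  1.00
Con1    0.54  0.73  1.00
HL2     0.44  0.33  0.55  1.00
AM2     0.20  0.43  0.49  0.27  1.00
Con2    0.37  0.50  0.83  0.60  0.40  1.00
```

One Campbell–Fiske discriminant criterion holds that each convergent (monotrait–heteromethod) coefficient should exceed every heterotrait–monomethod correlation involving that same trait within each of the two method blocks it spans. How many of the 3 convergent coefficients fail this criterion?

Convergent coefficients and their comparison sets:
HL (methods 1·2): 0.44 vs {0.30, 0.27, 0.54, 0.60} → fail.
AM (methods 1·2): 0.43 vs {0.30, 0.27, 0.73, 0.40} → fail.
Con (methods 1·2): 0.83 vs {0.54, 0.60, 0.73, 0.40} → pass.
2 of 3 fail.

2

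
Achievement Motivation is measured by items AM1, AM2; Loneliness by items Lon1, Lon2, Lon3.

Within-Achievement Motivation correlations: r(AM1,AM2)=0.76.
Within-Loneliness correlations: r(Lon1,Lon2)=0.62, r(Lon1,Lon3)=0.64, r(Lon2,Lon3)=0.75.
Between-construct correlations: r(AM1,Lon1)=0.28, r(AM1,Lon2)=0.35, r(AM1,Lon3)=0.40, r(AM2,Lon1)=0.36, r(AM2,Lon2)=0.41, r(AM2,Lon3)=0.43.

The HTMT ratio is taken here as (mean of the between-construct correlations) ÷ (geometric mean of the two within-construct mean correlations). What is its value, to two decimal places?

Between-construct mean = 2.23/6 = 0.3717.
Mean within-AM = 0.76/1 = 0.7600; mean within-Lon = 2.01/3 = 0.6700.
Geometric mean = √(0.7600 × 0.6700) = 0.7136.
HTMT = 0.3717 / 0.7136 = 0.52.

0.52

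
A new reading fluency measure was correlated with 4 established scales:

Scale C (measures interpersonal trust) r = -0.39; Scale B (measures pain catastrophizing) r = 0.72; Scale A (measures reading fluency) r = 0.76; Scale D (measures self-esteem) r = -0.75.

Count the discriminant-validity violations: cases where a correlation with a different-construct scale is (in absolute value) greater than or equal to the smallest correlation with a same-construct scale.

Convergent (same construct = reading fluency): Scale A.
Smallest convergent = 0.76. Discriminant |r|: 0.39, 0.72, 0.75; count ≥ 0.76 → 0.

0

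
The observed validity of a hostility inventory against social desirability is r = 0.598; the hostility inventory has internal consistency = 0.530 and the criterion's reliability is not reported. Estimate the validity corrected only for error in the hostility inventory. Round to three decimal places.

0.821

Single correction: r_c = r_obs / √r_xx = 0.598 / √0.530 = 0.598 / 0.7280 ≈ 0.821.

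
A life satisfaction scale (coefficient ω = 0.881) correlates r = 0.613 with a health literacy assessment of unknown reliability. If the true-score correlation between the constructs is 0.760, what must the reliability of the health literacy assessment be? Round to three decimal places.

0.738

r_true = r_obs / √(r_xx · r_yy) ⇒ 0.760 = 0.613 / √(0.881 · r_yy).
√(0.881 · r_yy) = 0.613 / 0.760 = 0.8066; 0.881 · r_yy = 0.6506; r_yy = 0.6506 / 0.881 ≈ 0.738.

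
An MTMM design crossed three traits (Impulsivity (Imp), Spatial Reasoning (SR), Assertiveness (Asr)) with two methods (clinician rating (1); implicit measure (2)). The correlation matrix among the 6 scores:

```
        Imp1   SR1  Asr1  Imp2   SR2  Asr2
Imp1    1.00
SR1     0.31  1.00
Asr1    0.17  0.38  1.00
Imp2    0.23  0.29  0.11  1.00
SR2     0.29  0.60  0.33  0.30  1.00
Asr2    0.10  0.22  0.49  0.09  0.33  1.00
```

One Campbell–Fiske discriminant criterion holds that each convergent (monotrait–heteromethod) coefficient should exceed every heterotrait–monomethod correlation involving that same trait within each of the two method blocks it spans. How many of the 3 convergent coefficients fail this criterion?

Checking each validity diagonal entry against its comparison values:
Imp (methods 1·2): 0.23 vs {0.31, 0.30, 0.17, 0.09} → fail.
SR (methods 1·2): 0.60 vs {0.31, 0.30, 0.38, 0.33} → pass.
Asr (methods 1·2): 0.49 vs {0.17, 0.09, 0.38, 0.33} → pass.
1 of 3 fail.

1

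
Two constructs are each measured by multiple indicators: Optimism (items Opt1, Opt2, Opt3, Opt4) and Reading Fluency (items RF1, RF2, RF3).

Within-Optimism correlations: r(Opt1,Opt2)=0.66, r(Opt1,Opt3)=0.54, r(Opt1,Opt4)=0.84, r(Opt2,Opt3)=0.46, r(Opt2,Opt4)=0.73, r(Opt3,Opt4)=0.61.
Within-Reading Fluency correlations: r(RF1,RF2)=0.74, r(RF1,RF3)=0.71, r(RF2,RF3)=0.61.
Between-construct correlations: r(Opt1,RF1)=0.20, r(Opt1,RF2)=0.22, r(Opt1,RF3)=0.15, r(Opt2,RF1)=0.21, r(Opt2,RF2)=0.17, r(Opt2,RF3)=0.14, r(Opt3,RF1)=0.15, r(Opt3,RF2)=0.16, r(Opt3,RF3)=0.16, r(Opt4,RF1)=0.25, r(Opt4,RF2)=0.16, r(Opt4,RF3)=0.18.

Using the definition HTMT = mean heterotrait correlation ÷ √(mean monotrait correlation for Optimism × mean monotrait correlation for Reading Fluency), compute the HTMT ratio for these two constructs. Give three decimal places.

0.270

Mean heterotrait r = 2.15/12 = 0.1792.
Mean within-Opt = 3.84/6 = 0.6400; mean within-RF = 2.06/3 = 0.6867.
Geometric mean = √(0.6400 × 0.6867) = 0.6629.
HTMT = 0.1792 / 0.6629 = 0.270.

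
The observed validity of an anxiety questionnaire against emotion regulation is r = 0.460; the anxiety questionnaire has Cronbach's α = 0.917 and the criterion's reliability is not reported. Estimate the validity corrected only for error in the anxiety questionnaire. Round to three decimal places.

0.480

Single correction: r_c = r_obs / √r_xx = 0.460 / √0.917 = 0.460 / 0.9576 ≈ 0.480.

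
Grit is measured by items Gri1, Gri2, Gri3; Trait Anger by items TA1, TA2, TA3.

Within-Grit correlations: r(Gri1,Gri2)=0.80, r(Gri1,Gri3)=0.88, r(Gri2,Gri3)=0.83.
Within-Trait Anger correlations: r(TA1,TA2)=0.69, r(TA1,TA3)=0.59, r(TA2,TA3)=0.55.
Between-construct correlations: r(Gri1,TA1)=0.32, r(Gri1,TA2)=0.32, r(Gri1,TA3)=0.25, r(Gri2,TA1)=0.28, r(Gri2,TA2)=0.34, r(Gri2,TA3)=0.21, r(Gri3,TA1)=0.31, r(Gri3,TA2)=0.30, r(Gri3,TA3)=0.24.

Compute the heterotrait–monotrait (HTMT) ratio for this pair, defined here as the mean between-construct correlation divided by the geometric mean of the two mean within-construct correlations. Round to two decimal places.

0.40

Mean between = 2.57/9 = 0.2856.
Mean within-Gri = 2.51/3 = 0.8367; mean within-TA = 1.83/3 = 0.6100.
Geometric mean = √(0.8367 × 0.6100) = 0.7144.
HTMT = 0.2856 / 0.7144 = 0.40.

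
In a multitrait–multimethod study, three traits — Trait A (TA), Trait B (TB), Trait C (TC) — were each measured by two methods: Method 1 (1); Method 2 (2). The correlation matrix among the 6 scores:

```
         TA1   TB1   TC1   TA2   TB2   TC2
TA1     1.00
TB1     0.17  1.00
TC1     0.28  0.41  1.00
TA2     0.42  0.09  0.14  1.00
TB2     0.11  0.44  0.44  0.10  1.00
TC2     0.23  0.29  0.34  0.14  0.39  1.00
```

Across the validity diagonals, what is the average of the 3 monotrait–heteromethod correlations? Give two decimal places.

Convergent values: 0.42, 0.44, 0.34; mean = 1.20/3 = 0.40.

0.40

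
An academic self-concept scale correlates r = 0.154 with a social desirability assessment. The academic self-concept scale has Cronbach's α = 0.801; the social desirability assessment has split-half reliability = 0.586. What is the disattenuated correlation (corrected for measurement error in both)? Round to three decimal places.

r_true = r_obs / √(r_xx · r_yy) = 0.154 / √(0.801 × 0.586) = 0.154 / √0.469386 = 0.154 / 0.6851 ≈ 0.225.

0.225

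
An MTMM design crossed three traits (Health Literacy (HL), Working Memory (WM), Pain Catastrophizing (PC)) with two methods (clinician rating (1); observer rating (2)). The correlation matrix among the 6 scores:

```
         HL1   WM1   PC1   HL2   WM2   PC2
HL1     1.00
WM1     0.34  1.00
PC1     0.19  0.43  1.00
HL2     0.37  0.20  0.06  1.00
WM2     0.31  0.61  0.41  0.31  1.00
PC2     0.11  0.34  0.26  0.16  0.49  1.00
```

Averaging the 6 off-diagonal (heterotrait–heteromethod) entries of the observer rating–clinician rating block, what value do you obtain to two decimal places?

HTHM values (method 2 × method 1): 0.20, 0.06, 0.31, 0.41, 0.11, 0.34; mean = 1.43/6 = 0.24.

0.24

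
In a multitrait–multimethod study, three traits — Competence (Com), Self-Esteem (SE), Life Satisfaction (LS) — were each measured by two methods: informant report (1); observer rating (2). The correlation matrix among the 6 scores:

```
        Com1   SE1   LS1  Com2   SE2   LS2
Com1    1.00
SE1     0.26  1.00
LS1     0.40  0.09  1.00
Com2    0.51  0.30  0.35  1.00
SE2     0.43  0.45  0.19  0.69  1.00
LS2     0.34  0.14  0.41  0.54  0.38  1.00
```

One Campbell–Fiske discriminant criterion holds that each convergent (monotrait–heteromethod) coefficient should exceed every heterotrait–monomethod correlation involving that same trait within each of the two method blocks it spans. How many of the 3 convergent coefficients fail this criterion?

Convergent coefficients and their comparison sets:
Com (methods 1·2): 0.51 vs {0.26, 0.69, 0.40, 0.54} → fail.
SE (methods 1·2): 0.45 vs {0.26, 0.69, 0.09, 0.38} → fail.
LS (methods 1·2): 0.41 vs {0.40, 0.54, 0.09, 0.38} → fail.
3 of 3 fail.

3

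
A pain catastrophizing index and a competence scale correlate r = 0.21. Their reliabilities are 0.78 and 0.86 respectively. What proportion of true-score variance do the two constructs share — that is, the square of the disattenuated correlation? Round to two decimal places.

0.07

Disattenuated r = 0.21 / √(0.78 × 0.86) = 0.21 / 0.8190 = 0.2564.
Shared true-score variance = 0.2564² = 0.0657 ≈ 0.07.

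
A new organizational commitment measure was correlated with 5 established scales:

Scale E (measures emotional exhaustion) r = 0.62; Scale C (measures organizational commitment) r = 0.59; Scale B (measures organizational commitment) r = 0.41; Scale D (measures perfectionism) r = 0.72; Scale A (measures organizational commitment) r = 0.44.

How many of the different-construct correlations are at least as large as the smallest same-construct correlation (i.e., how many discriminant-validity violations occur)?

2

Convergent (same construct = organizational commitment): Scale C, Scale B, Scale A.
Smallest convergent = 0.41. Discriminant values: 0.62, 0.72; count ≥ 0.41 → 2.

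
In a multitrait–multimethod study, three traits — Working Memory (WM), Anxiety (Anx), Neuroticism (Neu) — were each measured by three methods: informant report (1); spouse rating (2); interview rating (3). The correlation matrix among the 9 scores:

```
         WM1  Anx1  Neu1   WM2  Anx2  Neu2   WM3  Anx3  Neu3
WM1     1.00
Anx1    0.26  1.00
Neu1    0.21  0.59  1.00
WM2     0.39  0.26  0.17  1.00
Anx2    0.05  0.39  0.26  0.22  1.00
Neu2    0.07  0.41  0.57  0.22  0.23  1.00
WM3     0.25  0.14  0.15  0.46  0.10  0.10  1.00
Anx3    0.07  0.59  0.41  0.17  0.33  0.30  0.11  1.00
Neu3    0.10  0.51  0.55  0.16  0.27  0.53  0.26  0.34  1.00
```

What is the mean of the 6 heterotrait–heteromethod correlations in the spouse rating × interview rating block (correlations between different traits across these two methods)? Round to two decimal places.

HTHM values (method 2 × method 3): 0.17, 0.16, 0.10, 0.27, 0.10, 0.30; mean = 1.10/6 = 0.18.

0.18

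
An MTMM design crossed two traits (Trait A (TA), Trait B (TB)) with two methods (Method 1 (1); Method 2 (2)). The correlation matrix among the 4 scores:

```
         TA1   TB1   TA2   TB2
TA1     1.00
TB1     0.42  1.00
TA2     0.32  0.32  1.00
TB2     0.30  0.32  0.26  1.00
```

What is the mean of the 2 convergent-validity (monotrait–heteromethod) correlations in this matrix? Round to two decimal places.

0.32

Convergent values: 0.32, 0.32; mean = 0.64/2 = 0.32.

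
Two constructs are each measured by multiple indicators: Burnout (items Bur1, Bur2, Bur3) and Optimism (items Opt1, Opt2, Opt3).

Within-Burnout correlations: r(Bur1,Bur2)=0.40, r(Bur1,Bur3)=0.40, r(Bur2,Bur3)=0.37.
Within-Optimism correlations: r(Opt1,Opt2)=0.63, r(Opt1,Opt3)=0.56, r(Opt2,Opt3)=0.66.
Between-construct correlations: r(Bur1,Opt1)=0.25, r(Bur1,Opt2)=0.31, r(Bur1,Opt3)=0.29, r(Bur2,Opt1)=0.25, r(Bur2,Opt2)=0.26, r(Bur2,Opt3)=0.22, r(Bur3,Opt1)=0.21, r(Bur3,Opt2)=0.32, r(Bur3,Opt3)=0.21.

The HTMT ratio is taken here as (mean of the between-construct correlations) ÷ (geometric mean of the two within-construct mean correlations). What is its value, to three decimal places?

Mean heterotrait r = 2.32/9 = 0.2578.
Mean within-Bur = 1.17/3 = 0.3900; mean within-Opt = 1.85/3 = 0.6167.
Geometric mean = √(0.3900 × 0.6167) = 0.4904.
HTMT = 0.2578 / 0.4904 = 0.526.

0.526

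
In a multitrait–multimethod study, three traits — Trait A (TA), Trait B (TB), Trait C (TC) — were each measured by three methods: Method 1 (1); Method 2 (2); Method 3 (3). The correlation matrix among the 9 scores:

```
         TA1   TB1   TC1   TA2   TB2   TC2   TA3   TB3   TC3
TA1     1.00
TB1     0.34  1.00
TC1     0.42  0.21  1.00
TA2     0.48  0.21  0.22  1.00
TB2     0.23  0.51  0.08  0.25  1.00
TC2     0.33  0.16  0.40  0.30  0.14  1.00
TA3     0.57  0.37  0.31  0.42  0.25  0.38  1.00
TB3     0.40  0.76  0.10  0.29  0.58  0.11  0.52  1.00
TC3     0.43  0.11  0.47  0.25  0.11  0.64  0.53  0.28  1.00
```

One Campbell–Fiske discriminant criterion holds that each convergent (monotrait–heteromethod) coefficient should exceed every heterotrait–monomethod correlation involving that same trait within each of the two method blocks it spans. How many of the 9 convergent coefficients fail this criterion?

Convergent coefficients and their comparison sets:
TA (methods 1·2): 0.48 vs {0.34, 0.25, 0.42, 0.30} → pass.
TA (methods 1·3): 0.57 vs {0.34, 0.52, 0.42, 0.53} → pass.
TA (methods 2·3): 0.42 vs {0.25, 0.52, 0.30, 0.53} → fail.
TB (methods 1·2): 0.51 vs {0.34, 0.25, 0.21, 0.14} → pass.
TB (methods 1·3): 0.76 vs {0.34, 0.52, 0.21, 0.28} → pass.
TB (methods 2·3): 0.58 vs {0.25, 0.52, 0.14, 0.28} → pass.
TC (methods 1·2): 0.40 vs {0.42, 0.30, 0.21, 0.14} → fail.
TC (methods 1·3): 0.47 vs {0.42, 0.53, 0.21, 0.28} → fail.
TC (methods 2·3): 0.64 vs {0.30, 0.53, 0.14, 0.28} → pass.
3 of 9 fail.

3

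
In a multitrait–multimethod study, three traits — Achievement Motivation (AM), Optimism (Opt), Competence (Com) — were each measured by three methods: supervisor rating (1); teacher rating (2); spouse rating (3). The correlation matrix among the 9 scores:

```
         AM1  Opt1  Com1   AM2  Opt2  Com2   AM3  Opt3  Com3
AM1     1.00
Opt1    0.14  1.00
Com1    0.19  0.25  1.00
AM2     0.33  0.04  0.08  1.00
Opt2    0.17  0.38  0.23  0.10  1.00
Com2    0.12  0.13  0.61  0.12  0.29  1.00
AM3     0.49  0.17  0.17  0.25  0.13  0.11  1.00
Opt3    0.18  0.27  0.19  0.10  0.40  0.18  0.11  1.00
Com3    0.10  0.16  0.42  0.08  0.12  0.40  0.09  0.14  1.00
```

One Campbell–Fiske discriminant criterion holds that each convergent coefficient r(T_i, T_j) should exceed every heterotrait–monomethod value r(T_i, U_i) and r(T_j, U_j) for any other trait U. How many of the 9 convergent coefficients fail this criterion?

Each convergent coefficient versus the relevant comparison correlations:
AM (methods 1·2): 0.33 vs {0.14, 0.10, 0.19, 0.12} → pass.
AM (methods 1·3): 0.49 vs {0.14, 0.11, 0.19, 0.09} → pass.
AM (methods 2·3): 0.25 vs {0.10, 0.11, 0.12, 0.09} → pass.
Opt (methods 1·2): 0.38 vs {0.14, 0.10, 0.25, 0.29} → pass.
Opt (methods 1·3): 0.27 vs {0.14, 0.11, 0.25, 0.14} → pass.
Opt (methods 2·3): 0.40 vs {0.10, 0.11, 0.29, 0.14} → pass.
Com (methods 1·2): 0.61 vs {0.19, 0.12, 0.25, 0.29} → pass.
Com (methods 1·3): 0.42 vs {0.19, 0.09, 0.25, 0.14} → pass.
Com (methods 2·3): 0.40 vs {0.12, 0.09, 0.29, 0.14} → pass.
0 of 9 fail.

0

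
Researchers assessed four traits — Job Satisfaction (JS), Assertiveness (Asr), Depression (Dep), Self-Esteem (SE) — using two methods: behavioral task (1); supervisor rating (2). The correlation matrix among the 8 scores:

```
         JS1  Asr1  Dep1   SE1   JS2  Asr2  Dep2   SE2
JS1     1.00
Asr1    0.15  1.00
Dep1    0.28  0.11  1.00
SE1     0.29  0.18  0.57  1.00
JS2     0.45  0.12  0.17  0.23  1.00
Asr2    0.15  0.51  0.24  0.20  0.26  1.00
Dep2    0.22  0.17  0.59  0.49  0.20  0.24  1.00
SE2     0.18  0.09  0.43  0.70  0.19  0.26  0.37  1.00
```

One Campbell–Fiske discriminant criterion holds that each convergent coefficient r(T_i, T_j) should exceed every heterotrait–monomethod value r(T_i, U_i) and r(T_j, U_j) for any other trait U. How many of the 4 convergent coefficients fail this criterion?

0

Convergent coefficients and their comparison sets:
JS (methods 1·2): 0.45 vs {0.15, 0.26, 0.28, 0.20, 0.29, 0.19} → pass.
Asr (methods 1·2): 0.51 vs {0.15, 0.26, 0.11, 0.24, 0.18, 0.26} → pass.
Dep (methods 1·2): 0.59 vs {0.28, 0.20, 0.11, 0.24, 0.57, 0.37} → pass.
SE (methods 1·2): 0.70 vs {0.29, 0.19, 0.18, 0.26, 0.57, 0.37} → pass.
0 of 4 fail.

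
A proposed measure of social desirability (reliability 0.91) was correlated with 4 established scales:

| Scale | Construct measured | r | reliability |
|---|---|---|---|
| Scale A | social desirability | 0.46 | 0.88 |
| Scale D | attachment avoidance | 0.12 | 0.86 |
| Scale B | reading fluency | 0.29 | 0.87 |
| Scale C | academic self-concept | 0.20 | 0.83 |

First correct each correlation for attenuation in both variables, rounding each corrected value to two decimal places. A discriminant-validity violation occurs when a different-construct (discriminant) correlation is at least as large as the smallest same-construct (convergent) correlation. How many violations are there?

0

Disattenuated r (r / √(r_scale · r_new)):
  Scale A (conv): 0.46 / √(0.88·0.91) = 0.51
  Scale D (disc): 0.12 / √(0.86·0.91) = 0.14
  Scale B (disc): 0.29 / √(0.87·0.91) = 0.33
  Scale C (disc): 0.20 / √(0.83·0.91) = 0.23
Smallest convergent = 0.51. Discriminant values: 0.14, 0.33, 0.23; count ≥ 0.51 → 0.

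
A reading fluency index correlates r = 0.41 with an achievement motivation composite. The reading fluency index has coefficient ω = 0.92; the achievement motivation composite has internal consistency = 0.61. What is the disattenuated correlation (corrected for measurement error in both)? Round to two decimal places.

0.55

r_true = r_obs / √(r_xx · r_yy) = 0.41 / √(0.92 × 0.61) = 0.41 / √0.5612 = 0.41 / 0.7491 ≈ 0.55.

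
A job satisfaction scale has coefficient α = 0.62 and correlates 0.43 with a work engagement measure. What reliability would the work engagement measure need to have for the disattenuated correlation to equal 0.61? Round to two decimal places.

r_true = r_obs / √(r_xx · r_yy) ⇒ 0.61 = 0.43 / √(0.62 · r_yy).
√(0.62 · r_yy) = 0.43 / 0.61 = 0.7049; 0.62 · r_yy = 0.4969; r_yy = 0.4969 / 0.62 ≈ 0.80.

0.80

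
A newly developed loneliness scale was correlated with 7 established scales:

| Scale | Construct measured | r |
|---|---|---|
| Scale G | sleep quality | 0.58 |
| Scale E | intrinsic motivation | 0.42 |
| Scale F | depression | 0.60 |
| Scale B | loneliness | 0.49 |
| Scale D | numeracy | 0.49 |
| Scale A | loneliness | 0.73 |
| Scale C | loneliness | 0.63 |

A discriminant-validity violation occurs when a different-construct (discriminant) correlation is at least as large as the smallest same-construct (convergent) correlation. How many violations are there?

Convergent (same construct = loneliness): Scale B, Scale A, Scale C.
Smallest convergent = 0.49. Discriminant values: 0.58, 0.42, 0.60, 0.49; count ≥ 0.49 → 3.

3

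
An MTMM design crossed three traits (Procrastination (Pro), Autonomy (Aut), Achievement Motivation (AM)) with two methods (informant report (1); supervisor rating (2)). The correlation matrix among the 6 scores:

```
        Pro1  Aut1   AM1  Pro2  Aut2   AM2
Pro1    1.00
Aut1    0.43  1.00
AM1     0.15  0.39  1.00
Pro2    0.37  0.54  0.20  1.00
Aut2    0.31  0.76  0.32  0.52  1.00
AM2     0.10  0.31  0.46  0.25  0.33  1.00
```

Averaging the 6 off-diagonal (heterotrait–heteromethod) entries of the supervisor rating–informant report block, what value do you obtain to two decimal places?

HTHM values (method 2 × method 1): 0.54, 0.20, 0.31, 0.32, 0.10, 0.31; mean = 1.78/6 = 0.30.

0.30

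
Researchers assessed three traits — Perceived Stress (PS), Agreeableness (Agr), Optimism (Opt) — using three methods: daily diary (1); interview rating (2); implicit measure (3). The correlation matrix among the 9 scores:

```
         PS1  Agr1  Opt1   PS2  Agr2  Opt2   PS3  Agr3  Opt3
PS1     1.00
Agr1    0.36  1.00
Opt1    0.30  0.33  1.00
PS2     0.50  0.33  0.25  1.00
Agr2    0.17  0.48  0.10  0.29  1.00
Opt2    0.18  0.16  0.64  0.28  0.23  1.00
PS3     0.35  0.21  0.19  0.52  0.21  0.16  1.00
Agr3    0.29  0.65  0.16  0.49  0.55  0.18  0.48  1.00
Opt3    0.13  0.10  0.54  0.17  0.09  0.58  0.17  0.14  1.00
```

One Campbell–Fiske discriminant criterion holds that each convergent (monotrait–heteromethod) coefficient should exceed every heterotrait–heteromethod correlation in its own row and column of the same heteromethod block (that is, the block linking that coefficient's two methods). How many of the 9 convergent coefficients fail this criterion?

0

Checking each validity diagonal entry against its comparison values:
PS (methods 1·2): 0.50 vs {0.17, 0.33, 0.18, 0.25} → pass.
PS (methods 1·3): 0.35 vs {0.29, 0.21, 0.13, 0.19} → pass.
PS (methods 2·3): 0.52 vs {0.49, 0.21, 0.17, 0.16} → pass.
Agr (methods 1·2): 0.48 vs {0.33, 0.17, 0.16, 0.10} → pass.
Agr (methods 1·3): 0.65 vs {0.21, 0.29, 0.10, 0.16} → pass.
Agr (methods 2·3): 0.55 vs {0.21, 0.49, 0.09, 0.18} → pass.
Opt (methods 1·2): 0.64 vs {0.25, 0.18, 0.10, 0.16} → pass.
Opt (methods 1·3): 0.54 vs {0.19, 0.13, 0.16, 0.10} → pass.
Opt (methods 2·3): 0.58 vs {0.16, 0.17, 0.18, 0.09} → pass.
0 of 9 fail.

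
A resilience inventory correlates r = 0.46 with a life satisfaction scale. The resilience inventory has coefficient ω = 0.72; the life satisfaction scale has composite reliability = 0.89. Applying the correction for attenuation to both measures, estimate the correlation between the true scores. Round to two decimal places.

r_true = r_obs / √(r_xx · r_yy) = 0.46 / √(0.72 × 0.89) = 0.46 / √0.6408 = 0.46 / 0.8005 ≈ 0.57.

0.57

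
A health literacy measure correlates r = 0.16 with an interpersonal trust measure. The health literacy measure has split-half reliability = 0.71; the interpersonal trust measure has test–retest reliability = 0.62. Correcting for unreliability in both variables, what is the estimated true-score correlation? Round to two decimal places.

0.24

r_true = r_obs / √(r_xx · r_yy) = 0.16 / √(0.71 × 0.62) = 0.16 / √0.4402 = 0.16 / 0.6635 ≈ 0.24.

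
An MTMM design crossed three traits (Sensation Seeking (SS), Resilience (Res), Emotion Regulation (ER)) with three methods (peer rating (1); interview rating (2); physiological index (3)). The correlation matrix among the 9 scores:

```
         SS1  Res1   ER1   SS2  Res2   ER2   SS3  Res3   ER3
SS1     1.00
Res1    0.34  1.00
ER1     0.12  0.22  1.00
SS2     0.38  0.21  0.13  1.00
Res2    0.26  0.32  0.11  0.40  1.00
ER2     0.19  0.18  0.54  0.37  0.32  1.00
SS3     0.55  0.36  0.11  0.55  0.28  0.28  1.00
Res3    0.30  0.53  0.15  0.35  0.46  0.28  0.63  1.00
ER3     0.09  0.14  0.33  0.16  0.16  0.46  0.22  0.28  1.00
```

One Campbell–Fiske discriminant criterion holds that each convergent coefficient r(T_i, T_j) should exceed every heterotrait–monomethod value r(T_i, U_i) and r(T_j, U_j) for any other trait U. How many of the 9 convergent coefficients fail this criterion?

Checking each validity diagonal entry against its comparison values:
SS (methods 1·2): 0.38 vs {0.34, 0.40, 0.12, 0.37} → fail.
SS (methods 1·3): 0.55 vs {0.34, 0.63, 0.12, 0.22} → fail.
SS (methods 2·3): 0.55 vs {0.40, 0.63, 0.37, 0.22} → fail.
Res (methods 1·2): 0.32 vs {0.34, 0.40, 0.22, 0.32} → fail.
Res (methods 1·3): 0.53 vs {0.34, 0.63, 0.22, 0.28} → fail.
Res (methods 2·3): 0.46 vs {0.40, 0.63, 0.32, 0.28} → fail.
ER (methods 1·2): 0.54 vs {0.12, 0.37, 0.22, 0.32} → pass.
ER (methods 1·3): 0.33 vs {0.12, 0.22, 0.22, 0.28} → pass.
ER (methods 2·3): 0.46 vs {0.37, 0.22, 0.32, 0.28} → pass.
6 of 9 fail.

6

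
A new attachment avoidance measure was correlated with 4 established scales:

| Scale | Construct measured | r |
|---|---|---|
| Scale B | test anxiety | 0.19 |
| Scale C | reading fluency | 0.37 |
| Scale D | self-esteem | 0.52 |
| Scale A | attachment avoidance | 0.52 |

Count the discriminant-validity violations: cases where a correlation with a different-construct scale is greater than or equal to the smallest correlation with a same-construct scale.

Convergent (same construct = attachment avoidance): Scale A.
Smallest convergent = 0.52. Discriminant values: 0.19, 0.37, 0.52; count ≥ 0.52 → 1.

1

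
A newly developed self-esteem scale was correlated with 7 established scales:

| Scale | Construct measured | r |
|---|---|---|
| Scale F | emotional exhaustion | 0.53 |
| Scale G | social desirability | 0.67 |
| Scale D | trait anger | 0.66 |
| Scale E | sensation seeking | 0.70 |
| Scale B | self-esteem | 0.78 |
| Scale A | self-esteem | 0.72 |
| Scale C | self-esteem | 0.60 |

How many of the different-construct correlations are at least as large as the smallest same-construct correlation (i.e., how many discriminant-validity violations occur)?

3

Convergent (same construct = self-esteem): Scale B, Scale A, Scale C.
Smallest convergent = 0.60. Discriminant values: 0.53, 0.67, 0.66, 0.70; count ≥ 0.60 → 3.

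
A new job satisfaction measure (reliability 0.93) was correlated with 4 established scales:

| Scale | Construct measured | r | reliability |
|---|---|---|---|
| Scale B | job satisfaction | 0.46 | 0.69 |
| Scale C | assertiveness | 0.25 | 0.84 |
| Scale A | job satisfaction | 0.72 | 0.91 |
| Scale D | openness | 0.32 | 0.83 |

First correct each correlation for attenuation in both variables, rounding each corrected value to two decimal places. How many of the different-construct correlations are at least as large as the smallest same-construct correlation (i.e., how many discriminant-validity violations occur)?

Disattenuated r (r / √(r_scale · r_new)):
  Scale B (conv): 0.46 / √(0.69·0.93) = 0.57
  Scale C (disc): 0.25 / √(0.84·0.93) = 0.28
  Scale A (conv): 0.72 / √(0.91·0.93) = 0.78
  Scale D (disc): 0.32 / √(0.83·0.93) = 0.36
Smallest convergent = 0.57. Discriminant values: 0.28, 0.36; count ≥ 0.57 → 0.

0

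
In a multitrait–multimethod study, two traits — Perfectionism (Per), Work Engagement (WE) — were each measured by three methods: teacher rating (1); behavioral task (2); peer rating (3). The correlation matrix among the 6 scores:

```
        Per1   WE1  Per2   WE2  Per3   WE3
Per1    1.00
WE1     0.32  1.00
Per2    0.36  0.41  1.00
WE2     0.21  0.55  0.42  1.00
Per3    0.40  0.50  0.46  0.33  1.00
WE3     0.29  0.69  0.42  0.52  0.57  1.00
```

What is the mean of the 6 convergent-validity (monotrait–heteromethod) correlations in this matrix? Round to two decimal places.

0.50

Convergent values: 0.36, 0.40, 0.46, 0.55, 0.69, 0.52; mean = 2.98/6 = 0.50.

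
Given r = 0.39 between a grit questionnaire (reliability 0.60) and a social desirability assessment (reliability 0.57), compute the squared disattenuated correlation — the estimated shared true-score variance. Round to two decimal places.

Disattenuated r = 0.39 / √(0.60 × 0.57) = 0.39 / 0.5848 = 0.6669.
Shared true-score variance = 0.6669² = 0.4448 ≈ 0.44.

0.44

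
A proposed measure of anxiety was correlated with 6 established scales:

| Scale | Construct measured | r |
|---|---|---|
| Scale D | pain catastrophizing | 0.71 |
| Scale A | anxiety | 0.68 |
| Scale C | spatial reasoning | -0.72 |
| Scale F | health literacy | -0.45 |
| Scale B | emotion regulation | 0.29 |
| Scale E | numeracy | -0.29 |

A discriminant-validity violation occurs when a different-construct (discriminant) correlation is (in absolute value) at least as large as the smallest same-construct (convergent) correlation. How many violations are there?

2

Convergent (same construct = anxiety): Scale A.
Smallest convergent = 0.68. Discriminant |r|: 0.71, 0.72, 0.45, 0.29, 0.29; count ≥ 0.68 → 2.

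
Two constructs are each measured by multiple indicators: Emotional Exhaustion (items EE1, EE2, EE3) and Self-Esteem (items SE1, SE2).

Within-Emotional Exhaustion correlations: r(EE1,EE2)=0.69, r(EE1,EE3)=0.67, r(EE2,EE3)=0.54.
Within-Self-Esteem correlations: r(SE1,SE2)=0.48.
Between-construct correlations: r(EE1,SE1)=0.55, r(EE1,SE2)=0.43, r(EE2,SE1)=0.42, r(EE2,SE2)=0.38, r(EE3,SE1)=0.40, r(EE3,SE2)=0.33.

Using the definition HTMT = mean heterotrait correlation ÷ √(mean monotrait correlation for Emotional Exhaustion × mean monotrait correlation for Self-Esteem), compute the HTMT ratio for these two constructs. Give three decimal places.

0.759

Mean heterotrait r = 2.51/6 = 0.4183.
Mean within-EE = 1.90/3 = 0.6333; mean within-SE = 0.48/1 = 0.4800.
Geometric mean = √(0.6333 × 0.4800) = 0.5513.
HTMT = 0.4183 / 0.5513 = 0.759.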